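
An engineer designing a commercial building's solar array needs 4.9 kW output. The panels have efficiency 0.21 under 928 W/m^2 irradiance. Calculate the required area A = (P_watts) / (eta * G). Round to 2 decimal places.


Convert target power to watts: P = 4.9 * 1000 = 4900.0 W
Compute denominator: eta * G = 0.21 * 928 = 194.88
Required area A = P / (eta * G) = 4900.0 / 194.88
A = 25.14 m^2

25.14


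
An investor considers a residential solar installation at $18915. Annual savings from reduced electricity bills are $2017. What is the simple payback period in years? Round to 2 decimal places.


Simple payback period = initial cost / annual savings
Payback = 18915 / 2017
Payback = 9.38 years

9.38


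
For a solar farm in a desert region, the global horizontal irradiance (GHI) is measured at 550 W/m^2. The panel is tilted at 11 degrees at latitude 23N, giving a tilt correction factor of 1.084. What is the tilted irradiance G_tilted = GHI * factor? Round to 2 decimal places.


Identify the given values:
  GHI = 550 W/m^2, tilt correction factor = 1.084
Apply the formula G_tilted = GHI * factor:
  G_tilted = 550 * 1.084
  G_tilted = 596.20 W/m^2

596.20


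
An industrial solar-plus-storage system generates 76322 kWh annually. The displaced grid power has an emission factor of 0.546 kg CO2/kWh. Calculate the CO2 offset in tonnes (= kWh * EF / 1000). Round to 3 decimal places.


CO2 offset in kg = generation * emission_factor
CO2 offset = 76322 * 0.546 = 41671.81 kg
Convert to tonnes:
  CO2 offset = 41671.81 / 1000 = 41.672 tonnes

41.672


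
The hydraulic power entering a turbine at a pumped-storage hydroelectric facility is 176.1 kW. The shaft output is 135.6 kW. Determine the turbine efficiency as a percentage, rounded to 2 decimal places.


Turbine efficiency = (output power / input power) * 100
eta = (135.6 / 176.1) * 100
eta = 77.00%

77.00


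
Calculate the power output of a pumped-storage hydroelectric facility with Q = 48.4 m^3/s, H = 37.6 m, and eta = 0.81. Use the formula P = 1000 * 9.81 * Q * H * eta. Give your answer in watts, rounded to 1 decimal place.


Apply the hydropower formula P = rho * g * Q * H * eta
rho * g = 1000 * 9.81 = 9810.0
P = 9810.0 * 48.4 * 37.6 * 0.81
P = 14460630.6 W

14460630.6


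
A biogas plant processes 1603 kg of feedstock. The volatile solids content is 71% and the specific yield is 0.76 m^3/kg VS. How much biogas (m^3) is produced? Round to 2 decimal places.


Compute volatile solids:
  VS = mass * VS_fraction = 1603 * 0.71 = 1138.13 kg
Calculate biogas volume:
  Biogas = VS * specific_yield = 1138.13 * 0.76
  Biogas = 864.98 m^3

864.98


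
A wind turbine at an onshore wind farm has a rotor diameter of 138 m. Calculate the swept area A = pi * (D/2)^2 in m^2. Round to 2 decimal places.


Compute the rotor radius:
  r = D / 2 = 138 / 2 = 69.0 m
Calculate swept area:
  A = pi * r^2 = pi * 69.0^2
  A = 14957.12 m^2

14957.12


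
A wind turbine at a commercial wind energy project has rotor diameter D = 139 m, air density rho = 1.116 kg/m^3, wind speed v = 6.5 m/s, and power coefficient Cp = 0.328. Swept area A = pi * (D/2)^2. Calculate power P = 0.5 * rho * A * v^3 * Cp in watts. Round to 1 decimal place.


Step 1 -- Compute swept area:
  A = pi * (D/2)^2 = pi * (139/2)^2 = 15174.68 m^2
Step 2 -- Apply wind power equation:
  P = 0.5 * rho * A * v^3 * Cp
  v^3 = 6.5^3 = 274.625
  P = 0.5 * 1.116 * 15174.68 * 274.625 * 0.328
  P = 762724.3 W

762724.3


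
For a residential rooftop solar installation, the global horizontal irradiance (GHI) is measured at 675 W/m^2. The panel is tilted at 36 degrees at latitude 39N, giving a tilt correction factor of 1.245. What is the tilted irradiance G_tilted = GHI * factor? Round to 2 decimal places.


Identify the given values:
  GHI = 675 W/m^2, tilt correction factor = 1.245
Apply the formula G_tilted = GHI * factor:
  G_tilted = 675 * 1.245
  G_tilted = 840.38 W/m^2

840.38


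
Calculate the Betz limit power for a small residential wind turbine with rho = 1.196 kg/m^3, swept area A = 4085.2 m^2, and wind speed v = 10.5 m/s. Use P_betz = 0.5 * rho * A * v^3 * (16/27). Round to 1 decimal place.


The Betz coefficient Cp_max = 16/27 = 0.5926
v^3 = 10.5^3 = 1157.625
P_betz = 0.5 * rho * A * v^3 * Cp_max
P_betz = 0.5 * 1.196 * 4085.2 * 1157.625 * 0.5926
P_betz = 1675863.4 W

1675863.4


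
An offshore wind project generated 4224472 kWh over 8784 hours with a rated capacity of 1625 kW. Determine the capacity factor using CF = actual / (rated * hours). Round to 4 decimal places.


Capacity factor = actual output / maximum possible output
Maximum possible = rated * hours = 1625 * 8784 = 14274000 kWh
CF = 4224472 / 14274000
CF = 0.2960

0.2960


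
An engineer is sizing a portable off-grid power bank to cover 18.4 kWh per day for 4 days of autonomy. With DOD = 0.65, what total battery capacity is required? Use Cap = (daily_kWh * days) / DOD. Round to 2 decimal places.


Total energy needed = daily * days = 18.4 * 4 = 73.6 kWh
Account for depth of discharge:
  Cap = total_energy / DOD = 73.6 / 0.65
  Cap = 113.23 kWh

113.23


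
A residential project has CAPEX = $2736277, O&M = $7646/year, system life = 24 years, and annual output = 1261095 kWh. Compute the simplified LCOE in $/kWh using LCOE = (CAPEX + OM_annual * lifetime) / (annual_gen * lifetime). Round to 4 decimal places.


Total cost = CAPEX + OM * lifetime = 2736277 + 7646 * 24 = 2736277 + 183504 = 2919781
Total generation = annual * lifetime = 1261095 * 24 = 30266280 kWh
LCOE = 2919781 / 30266280
LCOE = 0.0965 $/kWh

0.0965


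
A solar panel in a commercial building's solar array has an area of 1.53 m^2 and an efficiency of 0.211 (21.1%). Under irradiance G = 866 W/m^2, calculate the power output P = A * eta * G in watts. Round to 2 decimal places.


Use the solar power formula P = A * eta * G.
Given: A = 1.53 m^2, eta = 0.211, G = 866 W/m^2
P = 1.53 * 0.211 * 866
P = 279.57 W

279.57


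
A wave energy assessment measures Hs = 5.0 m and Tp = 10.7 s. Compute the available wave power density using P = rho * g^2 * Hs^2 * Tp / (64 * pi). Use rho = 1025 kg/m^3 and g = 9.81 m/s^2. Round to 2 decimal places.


Apply wave power formula:
  g^2 = 9.81^2 = 96.2361
  Hs^2 = 5.0^2 = 25.0
  Numerator = rho * g^2 * Hs^2 * Tp = 1025 * 96.2361 * 25.0 * 10.7 = 26386735.67
  Denominator = 64 * pi = 201.0619
  P = 26386735.67 / 201.0619 = 131236.86 W/m

131236.86


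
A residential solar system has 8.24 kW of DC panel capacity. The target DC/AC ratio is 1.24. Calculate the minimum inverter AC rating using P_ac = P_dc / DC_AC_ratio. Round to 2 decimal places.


The inverter AC capacity is determined by the DC/AC ratio.
Given: P_dc = 8.24 kW, DC/AC ratio = 1.24
P_ac = P_dc / ratio = 8.24 / 1.24
P_ac = 6.65 kW

6.65


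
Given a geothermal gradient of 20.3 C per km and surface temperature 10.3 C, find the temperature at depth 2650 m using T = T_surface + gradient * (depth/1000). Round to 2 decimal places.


Convert depth to km: 2650 / 1000 = 2.65 km
Temperature increase = gradient * depth_km = 20.3 * 2.65 = 53.8 C
Temperature at depth = T_surface + delta_T = 10.3 + 53.8
T = 64.10 C

64.10


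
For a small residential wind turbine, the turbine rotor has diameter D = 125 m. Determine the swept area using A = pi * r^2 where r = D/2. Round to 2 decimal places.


Compute the rotor radius:
  r = D / 2 = 125 / 2 = 62.5 m
Calculate swept area:
  A = pi * r^2 = pi * 62.5^2
  A = 12271.85 m^2

12271.85


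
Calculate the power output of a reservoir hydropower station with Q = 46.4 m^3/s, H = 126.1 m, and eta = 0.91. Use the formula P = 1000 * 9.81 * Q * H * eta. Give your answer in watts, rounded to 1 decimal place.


Apply the hydropower formula P = rho * g * Q * H * eta
rho * g = 1000 * 9.81 = 9810.0
P = 9810.0 * 46.4 * 126.1 * 0.91
P = 52232819.2 W

52232819.2


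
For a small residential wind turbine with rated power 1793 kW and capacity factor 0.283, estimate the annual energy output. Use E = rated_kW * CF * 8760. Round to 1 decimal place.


Annual energy = rated_kW * capacity_factor * hours_per_year
Given: P_rated = 1793 kW, CF = 0.283, hours = 8760
E = 1793 * 0.283 * 8760
E = 4444990.4 kWh

4444990.4


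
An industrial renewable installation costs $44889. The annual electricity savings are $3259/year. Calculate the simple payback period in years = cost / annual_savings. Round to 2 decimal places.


Simple payback period = initial cost / annual savings
Payback = 44889 / 3259
Payback = 13.77 years

13.77


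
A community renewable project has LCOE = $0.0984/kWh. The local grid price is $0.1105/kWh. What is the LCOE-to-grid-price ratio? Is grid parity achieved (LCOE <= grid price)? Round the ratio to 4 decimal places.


Compare LCOE to grid price:
  LCOE = $0.0984/kWh, Grid price = $0.1105/kWh
  Ratio = LCOE / grid_price = 0.0984 / 0.1105 = 0.8905
  Grid parity achieved (ratio <= 1)? yes

0.8905


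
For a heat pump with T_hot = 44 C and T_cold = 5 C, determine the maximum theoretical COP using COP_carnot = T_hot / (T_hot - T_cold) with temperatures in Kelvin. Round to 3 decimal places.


Convert to Kelvin:
  T_hot = 44 + 273.15 = 317.15 K
  T_cold = 5 + 273.15 = 278.15 K
Apply Carnot COP formula:
  COP = T_hot_K / (T_hot_K - T_cold_K) = 317.15 / 39.0
  COP = 8.132

8.132


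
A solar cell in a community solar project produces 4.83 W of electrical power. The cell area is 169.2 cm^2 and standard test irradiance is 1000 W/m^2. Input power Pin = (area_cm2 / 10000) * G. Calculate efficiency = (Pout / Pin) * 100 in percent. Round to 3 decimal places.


First compute the input power:
  Pin = area_cm2 / 10000 * G = 169.2 / 10000 * 1000 = 16.92 W
Then compute efficiency:
  Efficiency = (Pout / Pin) * 100 = (4.83 / 16.92) * 100
  Efficiency = 28.546%

28.546


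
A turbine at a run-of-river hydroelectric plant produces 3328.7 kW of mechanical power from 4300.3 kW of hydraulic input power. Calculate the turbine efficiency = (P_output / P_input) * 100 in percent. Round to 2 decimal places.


Turbine efficiency = (output power / input power) * 100
eta = (3328.7 / 4300.3) * 100
eta = 77.41%

77.41


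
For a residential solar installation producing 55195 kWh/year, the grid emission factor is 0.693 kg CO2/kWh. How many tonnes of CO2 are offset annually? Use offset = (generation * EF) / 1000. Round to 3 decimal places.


CO2 offset in kg = generation * emission_factor
CO2 offset = 55195 * 0.693 = 38250.14 kg
Convert to tonnes:
  CO2 offset = 38250.14 / 1000 = 38.250 tonnes

38.250


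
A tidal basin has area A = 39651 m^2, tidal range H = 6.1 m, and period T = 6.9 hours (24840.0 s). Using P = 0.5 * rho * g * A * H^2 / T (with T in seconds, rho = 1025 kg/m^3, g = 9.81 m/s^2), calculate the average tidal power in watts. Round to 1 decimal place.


Convert period to seconds: T = 6.9 * 3600 = 24840.0 s
H^2 = 6.1^2 = 37.21
P = 0.5 * rho * g * A * H^2 / T
P = 0.5 * 1025 * 9.81 * 39651 * 37.21 / 24840.0
P = 298624.3 W

298624.3


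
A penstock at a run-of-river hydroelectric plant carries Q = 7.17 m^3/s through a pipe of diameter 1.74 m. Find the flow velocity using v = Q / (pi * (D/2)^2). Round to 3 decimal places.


Compute pipe cross-sectional area:
  A = pi * (D/2)^2 = pi * (1.74/2)^2 = 2.3779 m^2
Calculate velocity:
  v = Q / A = 7.17 / 2.3779
  v = 3.015 m/s

3.015


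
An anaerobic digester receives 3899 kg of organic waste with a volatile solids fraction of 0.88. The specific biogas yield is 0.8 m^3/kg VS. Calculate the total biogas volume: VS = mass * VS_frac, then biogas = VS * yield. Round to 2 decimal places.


Compute volatile solids:
  VS = mass * VS_fraction = 3899 * 0.88 = 3431.12 kg
Calculate biogas volume:
  Biogas = VS * specific_yield = 3431.12 * 0.8
  Biogas = 2744.90 m^3

2744.90


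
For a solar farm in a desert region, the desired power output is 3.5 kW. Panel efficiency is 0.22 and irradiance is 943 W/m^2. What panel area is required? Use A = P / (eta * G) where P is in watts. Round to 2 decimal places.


Convert target power to watts: P = 3.5 * 1000 = 3500.0 W
Compute denominator: eta * G = 0.22 * 943 = 207.46
Required area A = P / (eta * G) = 3500.0 / 207.46
A = 16.87 m^2

16.87


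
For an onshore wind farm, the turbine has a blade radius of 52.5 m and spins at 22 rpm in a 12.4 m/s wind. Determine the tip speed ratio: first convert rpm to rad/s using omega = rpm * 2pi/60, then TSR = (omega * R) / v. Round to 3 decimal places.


Convert rotational speed to rad/s:
  omega = 22 * 2 * pi / 60 = 2.3038 rad/s
Compute tip speed:
  v_tip = omega * R = 2.3038 * 52.5 = 120.951 m/s
Tip speed ratio:
  TSR = v_tip / v_wind = 120.951 / 12.4 = 9.754

9.754


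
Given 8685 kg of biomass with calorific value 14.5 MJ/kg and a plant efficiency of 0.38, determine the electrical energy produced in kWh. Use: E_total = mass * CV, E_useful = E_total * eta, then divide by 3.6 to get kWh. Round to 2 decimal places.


Total energy = mass * CV = 8685 * 14.5 = 125932.5 MJ
Useful energy = total * eta = 125932.5 * 0.38 = 47854.35 MJ
Convert to kWh: 47854.35 / 3.6
Useful energy = 13292.88 kWh

13292.88


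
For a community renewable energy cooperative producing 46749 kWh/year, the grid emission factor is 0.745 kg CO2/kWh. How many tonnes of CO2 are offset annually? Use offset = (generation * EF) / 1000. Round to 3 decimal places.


CO2 offset in kg = generation * emission_factor
CO2 offset = 46749 * 0.745 = 34828.01 kg
Convert to tonnes:
  CO2 offset = 34828.01 / 1000 = 34.828 tonnes

34.828


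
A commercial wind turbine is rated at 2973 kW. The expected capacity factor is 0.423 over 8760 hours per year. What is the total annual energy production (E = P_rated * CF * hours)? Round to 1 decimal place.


Annual energy = rated_kW * capacity_factor * hours_per_year
Given: P_rated = 2973 kW, CF = 0.423, hours = 8760
E = 2973 * 0.423 * 8760
E = 11016392.0 kWh

11016392.0


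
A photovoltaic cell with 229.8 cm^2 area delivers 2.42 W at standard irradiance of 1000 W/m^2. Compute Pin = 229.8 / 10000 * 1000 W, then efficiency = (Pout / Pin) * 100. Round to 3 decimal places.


First compute the input power:
  Pin = area_cm2 / 10000 * G = 229.8 / 10000 * 1000 = 22.98 W
Then compute efficiency:
  Efficiency = (Pout / Pin) * 100 = (2.42 / 22.98) * 100
  Efficiency = 10.531%

10.531


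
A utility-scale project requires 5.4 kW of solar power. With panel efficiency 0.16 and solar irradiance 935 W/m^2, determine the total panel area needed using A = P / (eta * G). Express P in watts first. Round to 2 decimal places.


Convert target power to watts: P = 5.4 * 1000 = 5400.0 W
Compute denominator: eta * G = 0.16 * 935 = 149.6
Required area A = P / (eta * G) = 5400.0 / 149.6
A = 36.10 m^2

36.10


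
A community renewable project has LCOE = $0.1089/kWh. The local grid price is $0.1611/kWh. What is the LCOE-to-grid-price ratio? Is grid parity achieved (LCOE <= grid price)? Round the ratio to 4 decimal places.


Compare LCOE to grid price:
  LCOE = $0.1089/kWh, Grid price = $0.1611/kWh
  Ratio = LCOE / grid_price = 0.1089 / 0.1611 = 0.6760
  Grid parity achieved (ratio <= 1)? yes

0.6760


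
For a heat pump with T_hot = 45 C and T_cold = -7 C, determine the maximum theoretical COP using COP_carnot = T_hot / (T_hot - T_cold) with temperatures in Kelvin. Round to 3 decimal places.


Convert to Kelvin:
  T_hot = 45 + 273.15 = 318.15 K
  T_cold = -7 + 273.15 = 266.15 K
Apply Carnot COP formula:
  COP = T_hot_K / (T_hot_K - T_cold_K) = 318.15 / 52.0
  COP = 6.118

6.118


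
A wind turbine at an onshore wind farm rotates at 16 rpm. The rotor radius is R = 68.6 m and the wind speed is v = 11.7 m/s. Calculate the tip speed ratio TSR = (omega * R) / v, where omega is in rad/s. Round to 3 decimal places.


Convert rotational speed to rad/s:
  omega = 16 * 2 * pi / 60 = 1.6755 rad/s
Compute tip speed:
  v_tip = omega * R = 1.6755 * 68.6 = 114.94 m/s
Tip speed ratio:
  TSR = v_tip / v_wind = 114.94 / 11.7 = 9.824

9.824


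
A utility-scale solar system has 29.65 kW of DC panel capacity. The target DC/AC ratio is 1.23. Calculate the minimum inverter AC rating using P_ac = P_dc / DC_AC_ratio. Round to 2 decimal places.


The inverter AC capacity is determined by the DC/AC ratio.
Given: P_dc = 29.65 kW, DC/AC ratio = 1.23
P_ac = P_dc / ratio = 29.65 / 1.23
P_ac = 24.11 kW

24.11


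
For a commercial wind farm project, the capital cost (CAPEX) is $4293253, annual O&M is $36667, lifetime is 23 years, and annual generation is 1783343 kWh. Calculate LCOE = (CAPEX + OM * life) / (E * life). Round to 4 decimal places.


Total cost = CAPEX + OM * lifetime = 4293253 + 36667 * 23 = 4293253 + 843341 = 5136594
Total generation = annual * lifetime = 1783343 * 23 = 41016889 kWh
LCOE = 5136594 / 41016889
LCOE = 0.1252 $/kWh

0.1252


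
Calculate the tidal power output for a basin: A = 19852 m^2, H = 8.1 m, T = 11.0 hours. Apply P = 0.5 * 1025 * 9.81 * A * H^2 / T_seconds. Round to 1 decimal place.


Convert period to seconds: T = 11.0 * 3600 = 39600.0 s
H^2 = 8.1^2 = 65.61
P = 0.5 * rho * g * A * H^2 / T
P = 0.5 * 1025 * 9.81 * 19852 * 65.61 / 39600.0
P = 165364.4 W

165364.4


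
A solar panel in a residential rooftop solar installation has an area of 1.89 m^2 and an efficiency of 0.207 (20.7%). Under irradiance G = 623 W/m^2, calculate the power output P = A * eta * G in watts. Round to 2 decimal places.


Use the solar power formula P = A * eta * G.
Given: A = 1.89 m^2, eta = 0.207, G = 623 W/m^2
P = 1.89 * 0.207 * 623
P = 243.74 W

243.74


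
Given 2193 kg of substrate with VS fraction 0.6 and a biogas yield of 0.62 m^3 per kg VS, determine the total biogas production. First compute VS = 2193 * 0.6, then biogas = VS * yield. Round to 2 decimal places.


Compute volatile solids:
  VS = mass * VS_fraction = 2193 * 0.6 = 1315.8 kg
Calculate biogas volume:
  Biogas = VS * specific_yield = 1315.8 * 0.62
  Biogas = 815.80 m^3

815.80


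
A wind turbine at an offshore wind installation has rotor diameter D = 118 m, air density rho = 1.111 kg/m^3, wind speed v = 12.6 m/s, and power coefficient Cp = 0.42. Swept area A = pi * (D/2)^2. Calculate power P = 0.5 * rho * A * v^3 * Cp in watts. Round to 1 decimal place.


Step 1 -- Compute swept area:
  A = pi * (D/2)^2 = pi * (118/2)^2 = 10935.88 m^2
Step 2 -- Apply wind power equation:
  P = 0.5 * rho * A * v^3 * Cp
  v^3 = 12.6^3 = 2000.376
  P = 0.5 * 1.111 * 10935.88 * 2000.376 * 0.42
  P = 5103861.6 W

5103861.6


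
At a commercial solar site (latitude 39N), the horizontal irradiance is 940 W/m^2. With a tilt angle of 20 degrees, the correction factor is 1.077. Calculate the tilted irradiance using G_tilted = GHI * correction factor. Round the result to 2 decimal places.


Identify the given values:
  GHI = 940 W/m^2, tilt correction factor = 1.077
Apply the formula G_tilted = GHI * factor:
  G_tilted = 940 * 1.077
  G_tilted = 1012.38 W/m^2

1012.38


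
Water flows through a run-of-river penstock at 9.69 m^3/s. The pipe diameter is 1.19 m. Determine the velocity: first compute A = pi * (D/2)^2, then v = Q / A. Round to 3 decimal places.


Compute pipe cross-sectional area:
  A = pi * (D/2)^2 = pi * (1.19/2)^2 = 1.1122 m^2
Calculate velocity:
  v = Q / A = 9.69 / 1.1122
  v = 8.712 m/s

8.712


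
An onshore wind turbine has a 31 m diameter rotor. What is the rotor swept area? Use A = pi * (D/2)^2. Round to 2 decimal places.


Compute the rotor radius:
  r = D / 2 = 31 / 2 = 15.5 m
Calculate swept area:
  A = pi * r^2 = pi * 15.5^2
  A = 754.77 m^2

754.77


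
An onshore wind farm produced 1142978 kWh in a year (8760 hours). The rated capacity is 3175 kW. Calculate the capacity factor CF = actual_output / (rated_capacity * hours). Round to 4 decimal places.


Capacity factor = actual output / maximum possible output
Maximum possible = rated * hours = 3175 * 8760 = 27813000 kWh
CF = 1142978 / 27813000
CF = 0.0411

0.0411


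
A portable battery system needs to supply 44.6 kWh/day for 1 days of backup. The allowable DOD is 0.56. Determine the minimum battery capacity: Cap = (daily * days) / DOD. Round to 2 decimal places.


Total energy needed = daily * days = 44.6 * 1 = 44.6 kWh
Account for depth of discharge:
  Cap = total_energy / DOD = 44.6 / 0.56
  Cap = 79.64 kWh

79.64


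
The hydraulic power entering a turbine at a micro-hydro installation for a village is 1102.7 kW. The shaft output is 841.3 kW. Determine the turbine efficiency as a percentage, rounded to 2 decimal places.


Turbine efficiency = (output power / input power) * 100
eta = (841.3 / 1102.7) * 100
eta = 76.29%

76.29


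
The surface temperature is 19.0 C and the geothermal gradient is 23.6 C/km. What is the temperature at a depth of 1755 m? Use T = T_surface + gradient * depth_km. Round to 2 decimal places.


Convert depth to km: 1755 / 1000 = 1.755 km
Temperature increase = gradient * depth_km = 23.6 * 1.755 = 41.42 C
Temperature at depth = T_surface + delta_T = 19.0 + 41.42
T = 60.42 C

60.42


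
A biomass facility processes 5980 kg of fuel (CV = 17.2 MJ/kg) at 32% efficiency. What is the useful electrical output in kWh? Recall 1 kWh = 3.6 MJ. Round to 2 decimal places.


Total energy = mass * CV = 5980 * 17.2 = 102856.0 MJ
Useful energy = total * eta = 102856.0 * 0.32 = 32913.92 MJ
Convert to kWh: 32913.92 / 3.6
Useful energy = 9142.76 kWh

9142.76


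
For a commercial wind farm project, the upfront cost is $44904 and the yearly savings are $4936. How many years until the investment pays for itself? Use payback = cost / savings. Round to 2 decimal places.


Simple payback period = initial cost / annual savings
Payback = 44904 / 4936
Payback = 9.10 years

9.10


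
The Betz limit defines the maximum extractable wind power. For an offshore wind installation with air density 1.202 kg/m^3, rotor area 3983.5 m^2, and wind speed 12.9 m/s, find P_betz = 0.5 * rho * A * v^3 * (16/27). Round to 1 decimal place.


The Betz coefficient Cp_max = 16/27 = 0.5926
v^3 = 12.9^3 = 2146.689
P_betz = 0.5 * rho * A * v^3 * Cp_max
P_betz = 0.5 * 1.202 * 3983.5 * 2146.689 * 0.5926
P_betz = 3045542.3 W

3045542.3


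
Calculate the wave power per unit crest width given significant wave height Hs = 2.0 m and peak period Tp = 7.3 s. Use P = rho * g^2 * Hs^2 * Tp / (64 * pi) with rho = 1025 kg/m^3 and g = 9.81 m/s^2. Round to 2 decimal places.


Apply wave power formula:
  g^2 = 9.81^2 = 96.2361
  Hs^2 = 2.0^2 = 4.0
  Numerator = rho * g^2 * Hs^2 * Tp = 1025 * 96.2361 * 4.0 * 7.3 = 2880346.47
  Denominator = 64 * pi = 201.0619
  P = 2880346.47 / 201.0619 = 14325.67 W/m

14325.67


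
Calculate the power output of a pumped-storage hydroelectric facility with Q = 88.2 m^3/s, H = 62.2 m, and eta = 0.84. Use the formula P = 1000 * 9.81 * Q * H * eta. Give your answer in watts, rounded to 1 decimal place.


Apply the hydropower formula P = rho * g * Q * H * eta
rho * g = 1000 * 9.81 = 9810.0
P = 9810.0 * 88.2 * 62.2 * 0.84
P = 45207164.0 W

45207164.0


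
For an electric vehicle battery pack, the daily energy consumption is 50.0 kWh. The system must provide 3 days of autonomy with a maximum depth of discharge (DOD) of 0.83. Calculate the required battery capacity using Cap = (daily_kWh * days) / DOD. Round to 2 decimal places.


Total energy needed = daily * days = 50.0 * 3 = 150.0 kWh
Account for depth of discharge:
  Cap = total_energy / DOD = 150.0 / 0.83
  Cap = 180.72 kWh

180.72


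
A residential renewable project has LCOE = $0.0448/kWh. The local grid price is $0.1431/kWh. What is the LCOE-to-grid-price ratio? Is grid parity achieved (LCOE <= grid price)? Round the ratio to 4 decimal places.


Compare LCOE to grid price:
  LCOE = $0.0448/kWh, Grid price = $0.1431/kWh
  Ratio = LCOE / grid_price = 0.0448 / 0.1431 = 0.3131
  Grid parity achieved (ratio <= 1)? yes

0.3131


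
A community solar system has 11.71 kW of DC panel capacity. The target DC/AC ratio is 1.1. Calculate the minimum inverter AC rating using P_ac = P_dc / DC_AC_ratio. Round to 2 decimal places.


The inverter AC capacity is determined by the DC/AC ratio.
Given: P_dc = 11.71 kW, DC/AC ratio = 1.1
P_ac = P_dc / ratio = 11.71 / 1.1
P_ac = 10.65 kW

10.65


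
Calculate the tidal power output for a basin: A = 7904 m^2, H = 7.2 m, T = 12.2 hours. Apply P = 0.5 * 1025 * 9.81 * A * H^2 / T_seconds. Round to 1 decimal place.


Convert period to seconds: T = 12.2 * 3600 = 43920.0 s
H^2 = 7.2^2 = 51.84
P = 0.5 * rho * g * A * H^2 / T
P = 0.5 * 1025 * 9.81 * 7904 * 51.84 / 43920.0
P = 46904.3 W

46904.3


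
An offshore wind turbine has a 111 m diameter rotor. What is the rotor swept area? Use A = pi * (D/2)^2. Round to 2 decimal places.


Compute the rotor radius:
  r = D / 2 = 111 / 2 = 55.5 m
Calculate swept area:
  A = pi * r^2 = pi * 55.5^2
  A = 9676.89 m^2

9676.89


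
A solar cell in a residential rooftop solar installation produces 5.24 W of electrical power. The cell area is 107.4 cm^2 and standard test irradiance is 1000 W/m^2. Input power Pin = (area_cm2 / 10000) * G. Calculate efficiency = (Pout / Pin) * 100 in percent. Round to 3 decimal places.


First compute the input power:
  Pin = area_cm2 / 10000 * G = 107.4 / 10000 * 1000 = 10.74 W
Then compute efficiency:
  Efficiency = (Pout / Pin) * 100 = (5.24 / 10.74) * 100
  Efficiency = 48.790%

48.790


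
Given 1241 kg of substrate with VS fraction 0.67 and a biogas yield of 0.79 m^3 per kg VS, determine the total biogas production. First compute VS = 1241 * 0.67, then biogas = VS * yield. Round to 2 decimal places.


Compute volatile solids:
  VS = mass * VS_fraction = 1241 * 0.67 = 831.47 kg
Calculate biogas volume:
  Biogas = VS * specific_yield = 831.47 * 0.79
  Biogas = 656.86 m^3

656.86


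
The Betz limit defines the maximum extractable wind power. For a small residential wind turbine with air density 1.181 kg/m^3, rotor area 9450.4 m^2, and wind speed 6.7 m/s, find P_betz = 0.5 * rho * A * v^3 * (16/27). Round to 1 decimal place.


The Betz coefficient Cp_max = 16/27 = 0.5926
v^3 = 6.7^3 = 300.763
P_betz = 0.5 * rho * A * v^3 * Cp_max
P_betz = 0.5 * 1.181 * 9450.4 * 300.763 * 0.5926
P_betz = 994605.2 W

994605.2


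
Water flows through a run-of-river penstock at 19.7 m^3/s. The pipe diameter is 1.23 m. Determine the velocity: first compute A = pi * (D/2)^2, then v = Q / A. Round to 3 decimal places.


Compute pipe cross-sectional area:
  A = pi * (D/2)^2 = pi * (1.23/2)^2 = 1.1882 m^2
Calculate velocity:
  v = Q / A = 19.7 / 1.1882
  v = 16.579 m/s

16.579


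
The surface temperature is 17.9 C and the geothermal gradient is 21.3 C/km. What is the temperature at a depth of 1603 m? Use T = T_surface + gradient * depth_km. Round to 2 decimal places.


Convert depth to km: 1603 / 1000 = 1.603 km
Temperature increase = gradient * depth_km = 21.3 * 1.603 = 34.14 C
Temperature at depth = T_surface + delta_T = 17.9 + 34.14
T = 52.04 C

52.04


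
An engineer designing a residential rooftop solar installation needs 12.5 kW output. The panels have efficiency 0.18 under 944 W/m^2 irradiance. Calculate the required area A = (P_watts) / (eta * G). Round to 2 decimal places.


Convert target power to watts: P = 12.5 * 1000 = 12500.0 W
Compute denominator: eta * G = 0.18 * 944 = 169.92
Required area A = P / (eta * G) = 12500.0 / 169.92
A = 73.56 m^2

73.56


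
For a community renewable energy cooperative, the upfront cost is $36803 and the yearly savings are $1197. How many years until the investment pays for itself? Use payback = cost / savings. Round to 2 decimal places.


Simple payback period = initial cost / annual savings
Payback = 36803 / 1197
Payback = 30.75 years

30.75


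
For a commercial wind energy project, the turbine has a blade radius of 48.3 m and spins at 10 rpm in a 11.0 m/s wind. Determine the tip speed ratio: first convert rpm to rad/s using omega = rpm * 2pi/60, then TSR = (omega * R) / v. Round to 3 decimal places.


Convert rotational speed to rad/s:
  omega = 10 * 2 * pi / 60 = 1.0472 rad/s
Compute tip speed:
  v_tip = omega * R = 1.0472 * 48.3 = 50.58 m/s
Tip speed ratio:
  TSR = v_tip / v_wind = 50.58 / 11.0 = 4.598

4.598


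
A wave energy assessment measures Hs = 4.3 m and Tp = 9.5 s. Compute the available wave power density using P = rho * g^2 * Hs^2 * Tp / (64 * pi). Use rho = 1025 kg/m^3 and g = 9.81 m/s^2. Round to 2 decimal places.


Apply wave power formula:
  g^2 = 9.81^2 = 96.2361
  Hs^2 = 4.3^2 = 18.49
  Numerator = rho * g^2 * Hs^2 * Tp = 1025 * 96.2361 * 18.49 * 9.5 = 17326960.95
  Denominator = 64 * pi = 201.0619
  P = 17326960.95 / 201.0619 = 86177.23 W/m

86177.23


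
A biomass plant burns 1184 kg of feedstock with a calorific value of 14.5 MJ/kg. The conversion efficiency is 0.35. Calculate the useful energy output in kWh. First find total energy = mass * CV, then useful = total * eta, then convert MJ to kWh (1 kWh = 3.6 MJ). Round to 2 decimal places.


Total energy = mass * CV = 1184 * 14.5 = 17168.0 MJ
Useful energy = total * eta = 17168.0 * 0.35 = 6008.8 MJ
Convert to kWh: 6008.8 / 3.6
Useful energy = 1669.11 kWh

1669.11


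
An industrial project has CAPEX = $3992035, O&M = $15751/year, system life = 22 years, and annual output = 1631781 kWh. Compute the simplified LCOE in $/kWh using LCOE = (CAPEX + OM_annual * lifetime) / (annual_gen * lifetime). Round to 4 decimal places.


Total cost = CAPEX + OM * lifetime = 3992035 + 15751 * 22 = 3992035 + 346522 = 4338557
Total generation = annual * lifetime = 1631781 * 22 = 35899182 kWh
LCOE = 4338557 / 35899182
LCOE = 0.1209 $/kWh

0.1209


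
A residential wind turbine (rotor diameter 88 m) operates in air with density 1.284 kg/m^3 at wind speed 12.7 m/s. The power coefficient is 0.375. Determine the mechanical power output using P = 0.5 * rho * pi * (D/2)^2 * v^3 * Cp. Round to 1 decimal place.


Step 1 -- Compute swept area:
  A = pi * (D/2)^2 = pi * (88/2)^2 = 6082.12 m^2
Step 2 -- Apply wind power equation:
  P = 0.5 * rho * A * v^3 * Cp
  v^3 = 12.7^3 = 2048.383
  P = 0.5 * 1.284 * 6082.12 * 2048.383 * 0.375
  P = 2999388.2 W

2999388.2


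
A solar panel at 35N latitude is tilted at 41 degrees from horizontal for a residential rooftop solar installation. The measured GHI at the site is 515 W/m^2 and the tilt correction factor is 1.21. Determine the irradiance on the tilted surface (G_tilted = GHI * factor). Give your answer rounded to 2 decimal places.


Identify the given values:
  GHI = 515 W/m^2, tilt correction factor = 1.21
Apply the formula G_tilted = GHI * factor:
  G_tilted = 515 * 1.21
  G_tilted = 623.15 W/m^2

623.15


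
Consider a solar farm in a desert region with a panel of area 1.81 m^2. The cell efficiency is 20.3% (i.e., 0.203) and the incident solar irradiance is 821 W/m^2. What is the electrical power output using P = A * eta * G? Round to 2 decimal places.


Use the solar power formula P = A * eta * G.
Given: A = 1.81 m^2, eta = 0.203, G = 821 W/m^2
P = 1.81 * 0.203 * 821
P = 301.66 W

301.66


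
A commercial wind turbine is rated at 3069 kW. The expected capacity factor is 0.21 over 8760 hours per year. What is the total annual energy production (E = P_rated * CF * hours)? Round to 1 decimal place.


Annual energy = rated_kW * capacity_factor * hours_per_year
Given: P_rated = 3069 kW, CF = 0.21, hours = 8760
E = 3069 * 0.21 * 8760
E = 5645732.4 kWh

5645732.4


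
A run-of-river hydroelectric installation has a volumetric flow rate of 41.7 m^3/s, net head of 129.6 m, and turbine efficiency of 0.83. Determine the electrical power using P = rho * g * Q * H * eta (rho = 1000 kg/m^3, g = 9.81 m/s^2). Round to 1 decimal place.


Apply the hydropower formula P = rho * g * Q * H * eta
rho * g = 1000 * 9.81 = 9810.0
P = 9810.0 * 41.7 * 129.6 * 0.83
P = 44003594.7 W

44003594.7


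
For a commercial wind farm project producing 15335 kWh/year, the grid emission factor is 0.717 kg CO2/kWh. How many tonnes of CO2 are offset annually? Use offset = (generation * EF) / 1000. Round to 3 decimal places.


CO2 offset in kg = generation * emission_factor
CO2 offset = 15335 * 0.717 = 10995.2 kg
Convert to tonnes:
  CO2 offset = 10995.2 / 1000 = 10.995 tonnes

10.995


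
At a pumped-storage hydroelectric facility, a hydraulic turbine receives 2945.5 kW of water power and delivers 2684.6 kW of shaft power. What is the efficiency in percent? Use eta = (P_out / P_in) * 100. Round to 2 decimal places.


Turbine efficiency = (output power / input power) * 100
eta = (2684.6 / 2945.5) * 100
eta = 91.14%

91.14


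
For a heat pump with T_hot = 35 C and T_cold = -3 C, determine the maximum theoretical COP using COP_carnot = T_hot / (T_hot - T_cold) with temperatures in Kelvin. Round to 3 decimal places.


Convert to Kelvin:
  T_hot = 35 + 273.15 = 308.15 K
  T_cold = -3 + 273.15 = 270.15 K
Apply Carnot COP formula:
  COP = T_hot_K / (T_hot_K - T_cold_K) = 308.15 / 38.0
  COP = 8.109

8.109


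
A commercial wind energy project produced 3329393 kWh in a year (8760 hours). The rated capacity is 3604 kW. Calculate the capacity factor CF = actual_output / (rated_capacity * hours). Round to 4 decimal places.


Capacity factor = actual output / maximum possible output
Maximum possible = rated * hours = 3604 * 8760 = 31571040 kWh
CF = 3329393 / 31571040
CF = 0.1055

0.1055


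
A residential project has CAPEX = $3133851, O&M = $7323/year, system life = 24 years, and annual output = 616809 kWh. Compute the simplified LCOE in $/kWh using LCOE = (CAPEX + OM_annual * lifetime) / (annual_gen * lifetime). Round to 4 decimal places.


Total cost = CAPEX + OM * lifetime = 3133851 + 7323 * 24 = 3133851 + 175752 = 3309603
Total generation = annual * lifetime = 616809 * 24 = 14803416 kWh
LCOE = 3309603 / 14803416
LCOE = 0.2236 $/kWh

0.2236


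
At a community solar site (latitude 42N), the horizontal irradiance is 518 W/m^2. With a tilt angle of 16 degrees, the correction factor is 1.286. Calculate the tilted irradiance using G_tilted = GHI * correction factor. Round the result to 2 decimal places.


Identify the given values:
  GHI = 518 W/m^2, tilt correction factor = 1.286
Apply the formula G_tilted = GHI * factor:
  G_tilted = 518 * 1.286
  G_tilted = 666.15 W/m^2

666.15


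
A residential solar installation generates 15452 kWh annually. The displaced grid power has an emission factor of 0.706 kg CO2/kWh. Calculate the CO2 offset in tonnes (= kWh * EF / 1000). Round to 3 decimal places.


CO2 offset in kg = generation * emission_factor
CO2 offset = 15452 * 0.706 = 10909.11 kg
Convert to tonnes:
  CO2 offset = 10909.11 / 1000 = 10.909 tonnes

10.909


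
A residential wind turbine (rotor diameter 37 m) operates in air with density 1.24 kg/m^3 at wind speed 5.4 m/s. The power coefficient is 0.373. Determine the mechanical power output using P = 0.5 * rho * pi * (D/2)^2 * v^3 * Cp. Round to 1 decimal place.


Step 1 -- Compute swept area:
  A = pi * (D/2)^2 = pi * (37/2)^2 = 1075.21 m^2
Step 2 -- Apply wind power equation:
  P = 0.5 * rho * A * v^3 * Cp
  v^3 = 5.4^3 = 157.464
  P = 0.5 * 1.24 * 1075.21 * 157.464 * 0.373
  P = 39153.9 W

39153.9


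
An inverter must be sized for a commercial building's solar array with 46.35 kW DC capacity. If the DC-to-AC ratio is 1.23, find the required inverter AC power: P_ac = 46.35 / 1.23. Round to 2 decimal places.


The inverter AC capacity is determined by the DC/AC ratio.
Given: P_dc = 46.35 kW, DC/AC ratio = 1.23
P_ac = P_dc / ratio = 46.35 / 1.23
P_ac = 37.68 kW

37.68


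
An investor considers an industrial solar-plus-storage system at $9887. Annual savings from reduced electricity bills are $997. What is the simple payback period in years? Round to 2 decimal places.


Simple payback period = initial cost / annual savings
Payback = 9887 / 997
Payback = 9.92 years

9.92


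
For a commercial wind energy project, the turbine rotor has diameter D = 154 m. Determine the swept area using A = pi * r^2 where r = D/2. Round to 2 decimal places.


Compute the rotor radius:
  r = D / 2 = 154 / 2 = 77.0 m
Calculate swept area:
  A = pi * r^2 = pi * 77.0^2
  A = 18626.50 m^2

18626.50


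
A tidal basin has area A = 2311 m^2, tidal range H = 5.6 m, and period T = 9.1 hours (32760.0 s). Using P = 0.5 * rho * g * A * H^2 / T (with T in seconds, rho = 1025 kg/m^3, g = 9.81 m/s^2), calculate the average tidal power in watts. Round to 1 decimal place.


Convert period to seconds: T = 9.1 * 3600 = 32760.0 s
H^2 = 5.6^2 = 31.36
P = 0.5 * rho * g * A * H^2 / T
P = 0.5 * 1025 * 9.81 * 2311 * 31.36 / 32760.0
P = 11122.3 W

11122.3


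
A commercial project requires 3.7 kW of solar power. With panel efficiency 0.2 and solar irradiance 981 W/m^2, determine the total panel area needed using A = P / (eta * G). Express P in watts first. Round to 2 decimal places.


Convert target power to watts: P = 3.7 * 1000 = 3700.0 W
Compute denominator: eta * G = 0.2 * 981 = 196.2
Required area A = P / (eta * G) = 3700.0 / 196.2
A = 18.86 m^2

18.86


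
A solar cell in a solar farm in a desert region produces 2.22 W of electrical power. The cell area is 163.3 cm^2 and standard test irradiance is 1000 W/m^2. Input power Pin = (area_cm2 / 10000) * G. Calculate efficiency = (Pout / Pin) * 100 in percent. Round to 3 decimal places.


First compute the input power:
  Pin = area_cm2 / 10000 * G = 163.3 / 10000 * 1000 = 16.33 W
Then compute efficiency:
  Efficiency = (Pout / Pin) * 100 = (2.22 / 16.33) * 100
  Efficiency = 13.595%

13.595


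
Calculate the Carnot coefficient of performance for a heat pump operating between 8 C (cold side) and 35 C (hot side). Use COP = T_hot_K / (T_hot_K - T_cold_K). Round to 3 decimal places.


Convert to Kelvin:
  T_hot = 35 + 273.15 = 308.15 K
  T_cold = 8 + 273.15 = 281.15 K
Apply Carnot COP formula:
  COP = T_hot_K / (T_hot_K - T_cold_K) = 308.15 / 27.0
  COP = 11.413

11.413


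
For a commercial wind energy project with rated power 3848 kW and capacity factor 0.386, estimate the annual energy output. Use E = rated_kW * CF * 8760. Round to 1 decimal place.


Annual energy = rated_kW * capacity_factor * hours_per_year
Given: P_rated = 3848 kW, CF = 0.386, hours = 8760
E = 3848 * 0.386 * 8760
E = 13011473.3 kWh

13011473.3


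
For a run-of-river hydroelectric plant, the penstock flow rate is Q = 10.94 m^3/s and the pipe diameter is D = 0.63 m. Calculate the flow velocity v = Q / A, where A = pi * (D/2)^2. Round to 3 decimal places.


Compute pipe cross-sectional area:
  A = pi * (D/2)^2 = pi * (0.63/2)^2 = 0.3117 m^2
Calculate velocity:
  v = Q / A = 10.94 / 0.3117
  v = 35.095 m/s

35.095


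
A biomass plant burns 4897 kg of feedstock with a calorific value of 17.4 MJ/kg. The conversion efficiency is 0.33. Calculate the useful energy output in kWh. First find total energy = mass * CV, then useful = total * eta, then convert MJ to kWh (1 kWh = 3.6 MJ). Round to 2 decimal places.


Total energy = mass * CV = 4897 * 17.4 = 85207.8 MJ
Useful energy = total * eta = 85207.8 * 0.33 = 28118.57 MJ
Convert to kWh: 28118.57 / 3.6
Useful energy = 7810.72 kWh

7810.72


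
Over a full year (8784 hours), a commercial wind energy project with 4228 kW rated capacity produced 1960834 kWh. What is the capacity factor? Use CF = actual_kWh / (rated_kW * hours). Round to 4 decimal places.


Capacity factor = actual output / maximum possible output
Maximum possible = rated * hours = 4228 * 8784 = 37138752 kWh
CF = 1960834 / 37138752
CF = 0.0528

0.0528


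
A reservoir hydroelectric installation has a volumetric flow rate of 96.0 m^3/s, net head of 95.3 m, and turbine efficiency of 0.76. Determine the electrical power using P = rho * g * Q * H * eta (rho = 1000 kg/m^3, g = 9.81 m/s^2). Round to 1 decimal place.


Apply the hydropower formula P = rho * g * Q * H * eta
rho * g = 1000 * 9.81 = 9810.0
P = 9810.0 * 96.0 * 95.3 * 0.76
P = 68209793.3 W

68209793.3


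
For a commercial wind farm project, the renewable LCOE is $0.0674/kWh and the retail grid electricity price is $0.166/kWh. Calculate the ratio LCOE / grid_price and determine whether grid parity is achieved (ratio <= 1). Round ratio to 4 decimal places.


Compare LCOE to grid price:
  LCOE = $0.0674/kWh, Grid price = $0.166/kWh
  Ratio = LCOE / grid_price = 0.0674 / 0.166 = 0.4060
  Grid parity achieved (ratio <= 1)? yes

0.4060
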